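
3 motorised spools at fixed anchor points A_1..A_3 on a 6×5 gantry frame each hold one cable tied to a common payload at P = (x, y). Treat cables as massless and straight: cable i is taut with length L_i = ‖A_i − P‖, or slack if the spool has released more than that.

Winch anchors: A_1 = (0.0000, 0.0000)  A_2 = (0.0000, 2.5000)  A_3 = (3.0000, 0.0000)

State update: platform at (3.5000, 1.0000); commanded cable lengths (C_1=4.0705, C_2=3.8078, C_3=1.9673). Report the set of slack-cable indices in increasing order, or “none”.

1, 3

cable 1: L_1 = ‖A_1−P‖ = 3.6401;  C_1 = 4.0705 → slack
cable 2: L_2 = ‖A_2−P‖ = 3.8079;  C_2 = 3.8078 → taut
cable 3: L_3 = ‖A_3−P‖ = 1.1180;  C_3 = 1.9673 → slack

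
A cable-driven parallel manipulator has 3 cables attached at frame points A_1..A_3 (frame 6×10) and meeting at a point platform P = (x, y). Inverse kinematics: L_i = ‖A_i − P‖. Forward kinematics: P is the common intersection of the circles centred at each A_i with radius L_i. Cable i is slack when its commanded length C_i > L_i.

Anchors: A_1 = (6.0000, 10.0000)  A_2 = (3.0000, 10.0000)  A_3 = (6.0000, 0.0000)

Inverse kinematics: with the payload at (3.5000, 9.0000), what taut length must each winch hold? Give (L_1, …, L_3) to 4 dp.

L_1: Δ = A_1−P = (2.5000, 1.0000) → ‖Δ‖ = √7.2500 = 2.6926
L_2: Δ = A_2−P = (-0.5000, 1.0000) → ‖Δ‖ = √1.2500 = 1.1180
L_3: Δ = A_3−P = (2.5000, -9.0000) → ‖Δ‖ = √87.2500 = 9.3408

(2.6926, 1.1180, 9.3408)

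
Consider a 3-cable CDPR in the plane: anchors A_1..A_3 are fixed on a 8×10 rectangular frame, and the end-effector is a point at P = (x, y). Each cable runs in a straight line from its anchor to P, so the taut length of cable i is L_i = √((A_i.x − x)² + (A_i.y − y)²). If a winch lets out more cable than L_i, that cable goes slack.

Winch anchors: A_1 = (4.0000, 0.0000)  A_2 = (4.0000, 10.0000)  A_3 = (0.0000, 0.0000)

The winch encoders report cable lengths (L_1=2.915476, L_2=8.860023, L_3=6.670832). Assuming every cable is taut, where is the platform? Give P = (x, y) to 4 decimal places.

(6.5000, 1.5000)

circle eqns → linear via eq_j − eq_1; set k_j = A_j·A_j − L_j²
k_1 = 16.0000+0.0000−8.5000 = 7.5000
0.0000·x − 20.0000·y = k_1−k_2 = -30.0000
8.0000·x + 0.0000·y = k_1−k_3 = 52.0000
solve first two rows → x=6.5000, y=1.5000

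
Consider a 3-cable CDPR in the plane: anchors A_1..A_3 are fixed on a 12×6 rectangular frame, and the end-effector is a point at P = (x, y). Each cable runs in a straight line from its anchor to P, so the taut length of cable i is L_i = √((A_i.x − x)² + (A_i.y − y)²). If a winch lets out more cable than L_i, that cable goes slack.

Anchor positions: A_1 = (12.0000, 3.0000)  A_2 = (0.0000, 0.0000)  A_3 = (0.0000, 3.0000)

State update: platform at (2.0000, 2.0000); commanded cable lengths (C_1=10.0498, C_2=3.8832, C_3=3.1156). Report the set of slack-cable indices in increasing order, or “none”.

2, 3

cable 1: √((10.0000)²+(1.0000)²)=10.0499, C_1=10.0498: taut
cable 2: √((-2.0000)²+(-2.0000)²)=2.8284, C_2=3.8832: slack
cable 3: √((-2.0000)²+(1.0000)²)=2.2361, C_3=3.1156: slack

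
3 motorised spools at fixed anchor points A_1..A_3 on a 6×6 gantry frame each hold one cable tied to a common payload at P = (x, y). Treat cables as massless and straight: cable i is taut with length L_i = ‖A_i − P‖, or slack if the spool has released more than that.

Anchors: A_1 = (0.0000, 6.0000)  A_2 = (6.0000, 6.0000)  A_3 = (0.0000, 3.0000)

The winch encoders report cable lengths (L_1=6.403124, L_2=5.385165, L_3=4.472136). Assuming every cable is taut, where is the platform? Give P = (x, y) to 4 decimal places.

each cable: (A_i−P)·(A_i−P) = L_i²; let q_i = ‖A_i‖²−L_i²
q_1 = 0.0000+36.0000−41.0000 = -5.0000
row 1: -12.0000x + 0.0000y = -48.0000  (q_2=43.0000)
row 2: 0.0000x + 6.0000y = 6.0000  (q_3=-11.0000)
Cramer on rows 1–2 → x = 4.0000, y = 1.0000

(4.0000, 1.0000)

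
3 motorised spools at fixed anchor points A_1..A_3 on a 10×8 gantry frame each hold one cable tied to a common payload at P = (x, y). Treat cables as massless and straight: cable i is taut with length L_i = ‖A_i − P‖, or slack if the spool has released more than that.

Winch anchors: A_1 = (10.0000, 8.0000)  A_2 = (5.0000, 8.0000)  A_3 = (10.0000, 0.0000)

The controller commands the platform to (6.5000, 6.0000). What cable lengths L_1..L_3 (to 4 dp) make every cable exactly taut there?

(4.0311, 2.5000, 6.9462)

cable 1: Δx=3.5000, Δy=2.0000; L_1 = √(Δx²+Δy²) = 4.0311
cable 2: Δx=-1.5000, Δy=2.0000; L_2 = √(Δx²+Δy²) = 2.5000
cable 3: Δx=3.5000, Δy=-6.0000; L_3 = √(Δx²+Δy²) = 6.9462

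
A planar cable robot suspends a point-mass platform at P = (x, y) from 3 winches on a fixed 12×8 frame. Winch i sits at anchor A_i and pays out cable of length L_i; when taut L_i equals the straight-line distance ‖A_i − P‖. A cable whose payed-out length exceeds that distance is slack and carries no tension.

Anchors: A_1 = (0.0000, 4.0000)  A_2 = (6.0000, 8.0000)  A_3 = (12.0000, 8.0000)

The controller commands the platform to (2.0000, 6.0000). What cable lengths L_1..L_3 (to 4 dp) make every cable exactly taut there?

(2.8284, 4.4721, 10.1980)

L_1: Δ = A_1−P = (-2.0000, -2.0000) → ‖Δ‖ = √8.0000 = 2.8284
L_2: Δ = A_2−P = (4.0000, 2.0000) → ‖Δ‖ = √20.0000 = 4.4721
L_3: Δ = A_3−P = (10.0000, 2.0000) → ‖Δ‖ = √104.0000 = 10.1980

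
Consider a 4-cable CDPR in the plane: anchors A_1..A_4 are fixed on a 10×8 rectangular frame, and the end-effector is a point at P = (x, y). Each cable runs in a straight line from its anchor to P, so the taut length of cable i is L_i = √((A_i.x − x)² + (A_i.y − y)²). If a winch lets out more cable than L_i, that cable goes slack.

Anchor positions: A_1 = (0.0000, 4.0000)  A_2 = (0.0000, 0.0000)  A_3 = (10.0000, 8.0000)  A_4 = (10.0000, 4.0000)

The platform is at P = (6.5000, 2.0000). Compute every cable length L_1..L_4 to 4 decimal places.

L_1 = √((0.0000−6.5000)² + (4.0000−2.0000)²) = 6.8007
L_2 = √((0.0000−6.5000)² + (0.0000−2.0000)²) = 6.8007
L_3 = √((10.0000−6.5000)² + (8.0000−2.0000)²) = 6.9462
L_4 = √((10.0000−6.5000)² + (4.0000−2.0000)²) = 4.0311

(6.8007, 6.8007, 6.9462, 4.0311)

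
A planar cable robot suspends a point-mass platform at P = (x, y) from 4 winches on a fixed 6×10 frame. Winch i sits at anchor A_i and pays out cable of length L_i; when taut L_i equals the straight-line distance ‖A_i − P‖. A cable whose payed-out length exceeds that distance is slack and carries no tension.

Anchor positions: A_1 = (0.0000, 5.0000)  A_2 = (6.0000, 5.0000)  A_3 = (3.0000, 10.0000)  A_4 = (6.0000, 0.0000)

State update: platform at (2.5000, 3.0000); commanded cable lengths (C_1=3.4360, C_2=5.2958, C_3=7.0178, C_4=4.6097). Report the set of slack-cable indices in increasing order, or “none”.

cable 1: √((-2.5000)²+(2.0000)²)=3.2016, C_1=3.4360: slack
cable 2: √((3.5000)²+(2.0000)²)=4.0311, C_2=5.2958: slack
cable 3: √((0.5000)²+(7.0000)²)=7.0178, C_3=7.0178: taut
cable 4: √((3.5000)²+(-3.0000)²)=4.6098, C_4=4.6097: taut

1, 2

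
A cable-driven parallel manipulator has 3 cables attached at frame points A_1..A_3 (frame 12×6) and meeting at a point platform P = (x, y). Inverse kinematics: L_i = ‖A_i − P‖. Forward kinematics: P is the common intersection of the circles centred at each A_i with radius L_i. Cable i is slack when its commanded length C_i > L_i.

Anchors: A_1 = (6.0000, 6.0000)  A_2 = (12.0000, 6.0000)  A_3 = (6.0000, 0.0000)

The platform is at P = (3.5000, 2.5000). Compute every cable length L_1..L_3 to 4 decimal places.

(4.3012, 9.1924, 3.5355)

cable 1: Δx=2.5000, Δy=3.5000; L_1 = √(Δx²+Δy²) = 4.3012
cable 2: Δx=8.5000, Δy=3.5000; L_2 = √(Δx²+Δy²) = 9.1924
cable 3: Δx=2.5000, Δy=-2.5000; L_3 = √(Δx²+Δy²) = 3.5355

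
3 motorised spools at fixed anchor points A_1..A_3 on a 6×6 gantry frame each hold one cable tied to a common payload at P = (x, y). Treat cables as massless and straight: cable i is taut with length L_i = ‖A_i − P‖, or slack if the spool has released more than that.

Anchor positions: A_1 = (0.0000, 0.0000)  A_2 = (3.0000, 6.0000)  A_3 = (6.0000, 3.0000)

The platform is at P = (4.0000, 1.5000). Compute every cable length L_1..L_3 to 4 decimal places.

cable 1: Δx=-4.0000, Δy=-1.5000; L_1 = √(Δx²+Δy²) = 4.2720
cable 2: Δx=-1.0000, Δy=4.5000; L_2 = √(Δx²+Δy²) = 4.6098
cable 3: Δx=2.0000, Δy=1.5000; L_3 = √(Δx²+Δy²) = 2.5000

(4.2720, 4.6098, 2.5000)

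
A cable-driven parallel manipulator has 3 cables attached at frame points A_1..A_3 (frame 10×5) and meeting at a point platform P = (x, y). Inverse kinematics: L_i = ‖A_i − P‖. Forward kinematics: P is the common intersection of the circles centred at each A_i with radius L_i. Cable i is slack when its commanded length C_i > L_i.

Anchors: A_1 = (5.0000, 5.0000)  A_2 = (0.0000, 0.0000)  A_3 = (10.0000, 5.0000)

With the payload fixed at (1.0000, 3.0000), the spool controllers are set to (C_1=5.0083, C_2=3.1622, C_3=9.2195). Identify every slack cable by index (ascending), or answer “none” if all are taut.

i=1: geometric 4.4721 vs commanded 5.0083 ⇒ slack
i=2: geometric 3.1623 vs commanded 3.1622 ⇒ taut
i=3: geometric 9.2195 vs commanded 9.2195 ⇒ taut

1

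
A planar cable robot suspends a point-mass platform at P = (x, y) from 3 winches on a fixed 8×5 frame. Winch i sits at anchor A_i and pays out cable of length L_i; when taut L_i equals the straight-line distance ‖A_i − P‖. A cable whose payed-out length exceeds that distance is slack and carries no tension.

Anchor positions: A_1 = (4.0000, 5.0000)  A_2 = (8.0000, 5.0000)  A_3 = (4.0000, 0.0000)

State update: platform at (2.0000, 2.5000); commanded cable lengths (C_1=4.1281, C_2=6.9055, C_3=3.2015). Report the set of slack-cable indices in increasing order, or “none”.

cable 1: L_1 = ‖A_1−P‖ = 3.2016;  C_1 = 4.1281 → slack
cable 2: L_2 = ‖A_2−P‖ = 6.5000;  C_2 = 6.9055 → slack
cable 3: L_3 = ‖A_3−P‖ = 3.2016;  C_3 = 3.2015 → taut

1, 2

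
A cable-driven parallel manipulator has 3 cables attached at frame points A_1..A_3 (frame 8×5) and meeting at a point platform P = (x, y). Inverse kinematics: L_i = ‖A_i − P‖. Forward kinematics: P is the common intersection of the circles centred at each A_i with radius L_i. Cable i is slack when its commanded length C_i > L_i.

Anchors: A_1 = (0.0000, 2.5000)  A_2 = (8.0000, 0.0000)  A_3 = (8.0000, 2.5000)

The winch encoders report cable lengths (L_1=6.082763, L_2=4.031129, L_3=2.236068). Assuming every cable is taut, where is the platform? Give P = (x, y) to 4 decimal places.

(6.0000, 3.5000)

expand ‖A_i−P‖²=L_i² and subtract eq 1 (q_i ≔ ‖A_i‖²−L_i²)
q_1 = 0.0000+6.2500−37.0000 = -30.7500
eq1−eq2 → [-16.0000  5.0000]·P = -78.5000
eq1−eq3 → [-16.0000  0.0000]·P = -96.0000
2×2 solve → P = (6.0000, 3.5000)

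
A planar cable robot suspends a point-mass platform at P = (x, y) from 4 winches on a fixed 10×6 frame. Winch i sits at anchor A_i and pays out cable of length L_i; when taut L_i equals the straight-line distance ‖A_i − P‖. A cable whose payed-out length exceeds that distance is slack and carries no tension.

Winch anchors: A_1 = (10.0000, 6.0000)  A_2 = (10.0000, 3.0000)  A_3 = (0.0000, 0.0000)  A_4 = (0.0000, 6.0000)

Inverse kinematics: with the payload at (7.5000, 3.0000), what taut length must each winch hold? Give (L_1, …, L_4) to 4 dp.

(3.9051, 2.5000, 8.0777, 8.0777)

L_1: Δ = A_1−P = (2.5000, 3.0000) → ‖Δ‖ = √15.2500 = 3.9051
L_2: Δ = A_2−P = (2.5000, 0.0000) → ‖Δ‖ = √6.2500 = 2.5000
L_3: Δ = A_3−P = (-7.5000, -3.0000) → ‖Δ‖ = √65.2500 = 8.0777
L_4: Δ = A_4−P = (-7.5000, 3.0000) → ‖Δ‖ = √65.2500 = 8.0777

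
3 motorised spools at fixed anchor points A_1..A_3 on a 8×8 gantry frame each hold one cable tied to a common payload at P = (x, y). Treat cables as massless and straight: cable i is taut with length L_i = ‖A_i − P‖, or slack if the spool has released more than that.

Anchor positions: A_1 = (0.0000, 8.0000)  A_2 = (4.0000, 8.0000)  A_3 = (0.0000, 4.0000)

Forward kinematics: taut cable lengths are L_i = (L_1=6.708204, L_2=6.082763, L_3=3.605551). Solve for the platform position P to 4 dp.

(3.0000, 2.0000)

each cable: (A_i−P)·(A_i−P) = L_i²; let q_i = ‖A_i‖²−L_i²
q_1 = 0.0000+64.0000−45.0000 = 19.0000
row 1: -8.0000x + 0.0000y = -24.0000  (q_2=43.0000)
row 2: 0.0000x + 8.0000y = 16.0000  (q_3=3.0000)
Cramer on rows 1–2 → x = 3.0000, y = 2.0000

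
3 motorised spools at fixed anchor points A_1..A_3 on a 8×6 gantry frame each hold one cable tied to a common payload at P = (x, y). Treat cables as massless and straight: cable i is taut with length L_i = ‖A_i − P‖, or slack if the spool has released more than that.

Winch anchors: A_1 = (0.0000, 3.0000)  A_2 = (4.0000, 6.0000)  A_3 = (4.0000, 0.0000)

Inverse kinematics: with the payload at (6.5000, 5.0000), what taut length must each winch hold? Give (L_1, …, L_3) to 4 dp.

(6.8007, 2.6926, 5.5902)

cable 1: Δx=-6.5000, Δy=-2.0000; L_1 = √(Δx²+Δy²) = 6.8007
cable 2: Δx=-2.5000, Δy=1.0000; L_2 = √(Δx²+Δy²) = 2.6926
cable 3: Δx=-2.5000, Δy=-5.0000; L_3 = √(Δx²+Δy²) = 5.5902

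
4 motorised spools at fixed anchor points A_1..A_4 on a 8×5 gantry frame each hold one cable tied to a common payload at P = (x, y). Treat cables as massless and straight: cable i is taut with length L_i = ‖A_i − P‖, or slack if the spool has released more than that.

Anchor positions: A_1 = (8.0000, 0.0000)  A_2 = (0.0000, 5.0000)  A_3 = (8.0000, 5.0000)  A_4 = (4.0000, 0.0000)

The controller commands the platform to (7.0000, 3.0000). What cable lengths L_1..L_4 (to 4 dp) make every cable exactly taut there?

cable 1: Δx=1.0000, Δy=-3.0000; L_1 = √(Δx²+Δy²) = 3.1623
cable 2: Δx=-7.0000, Δy=2.0000; L_2 = √(Δx²+Δy²) = 7.2801
cable 3: Δx=1.0000, Δy=2.0000; L_3 = √(Δx²+Δy²) = 2.2361
cable 4: Δx=-3.0000, Δy=-3.0000; L_4 = √(Δx²+Δy²) = 4.2426

(3.1623, 7.2801, 2.2361, 4.2426)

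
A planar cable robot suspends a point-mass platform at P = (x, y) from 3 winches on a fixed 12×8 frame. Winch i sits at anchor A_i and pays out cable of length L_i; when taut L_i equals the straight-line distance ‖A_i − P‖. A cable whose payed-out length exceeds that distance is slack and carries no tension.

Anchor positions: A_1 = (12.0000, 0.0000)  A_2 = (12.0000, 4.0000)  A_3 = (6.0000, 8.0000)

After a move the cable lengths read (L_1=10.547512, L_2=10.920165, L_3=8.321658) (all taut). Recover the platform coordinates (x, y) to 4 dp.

(1.5000, 1.0000)

expand ‖A_i−P‖²=L_i² and subtract eq 1 (c_i ≔ ‖A_i‖²−L_i²)
c_1 = 144.0000+0.0000−111.2500 = 32.7500
eq1−eq2 → [0.0000  -8.0000]·P = -8.0000
eq1−eq3 → [12.0000  -16.0000]·P = 2.0000
2×2 solve → P = (1.5000, 1.0000)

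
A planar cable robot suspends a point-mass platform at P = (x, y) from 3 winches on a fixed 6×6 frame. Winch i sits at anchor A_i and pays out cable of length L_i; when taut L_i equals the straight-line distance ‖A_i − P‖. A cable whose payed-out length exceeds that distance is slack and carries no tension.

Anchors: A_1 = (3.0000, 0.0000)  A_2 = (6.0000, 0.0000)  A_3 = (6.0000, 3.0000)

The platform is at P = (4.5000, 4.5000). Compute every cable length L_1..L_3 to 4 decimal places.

(4.7434, 4.7434, 2.1213)

L_1: Δ = A_1−P = (-1.5000, -4.5000) → ‖Δ‖ = √22.5000 = 4.7434
L_2: Δ = A_2−P = (1.5000, -4.5000) → ‖Δ‖ = √22.5000 = 4.7434
L_3: Δ = A_3−P = (1.5000, -1.5000) → ‖Δ‖ = √4.5000 = 2.1213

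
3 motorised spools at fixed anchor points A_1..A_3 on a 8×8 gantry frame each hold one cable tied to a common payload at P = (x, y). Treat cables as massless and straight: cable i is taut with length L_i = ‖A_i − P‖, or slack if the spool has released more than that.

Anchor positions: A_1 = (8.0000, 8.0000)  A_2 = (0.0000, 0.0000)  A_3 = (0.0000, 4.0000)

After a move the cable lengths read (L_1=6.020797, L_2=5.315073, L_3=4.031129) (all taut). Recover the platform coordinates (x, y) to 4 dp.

circle eqns → linear via eq_j − eq_1; set q_j = A_j·A_j − L_j²
q_1 = 64.0000+64.0000−36.2500 = 91.7500
16.0000·x + 16.0000·y = q_1−q_2 = 120.0000
16.0000·x + 8.0000·y = q_1−q_3 = 92.0000
solve first two rows → x=4.0000, y=3.5000

(4.0000, 3.5000)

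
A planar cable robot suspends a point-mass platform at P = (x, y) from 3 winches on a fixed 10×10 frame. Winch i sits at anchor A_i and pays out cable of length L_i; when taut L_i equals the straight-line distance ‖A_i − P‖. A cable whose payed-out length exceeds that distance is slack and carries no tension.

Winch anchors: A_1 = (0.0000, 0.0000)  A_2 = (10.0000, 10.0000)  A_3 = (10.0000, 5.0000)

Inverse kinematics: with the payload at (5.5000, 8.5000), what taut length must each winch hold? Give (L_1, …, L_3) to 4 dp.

L_1 = √((0.0000−5.5000)² + (0.0000−8.5000)²) = 10.1242
L_2 = √((10.0000−5.5000)² + (10.0000−8.5000)²) = 4.7434
L_3 = √((10.0000−5.5000)² + (5.0000−8.5000)²) = 5.7009

(10.1242, 4.7434, 5.7009)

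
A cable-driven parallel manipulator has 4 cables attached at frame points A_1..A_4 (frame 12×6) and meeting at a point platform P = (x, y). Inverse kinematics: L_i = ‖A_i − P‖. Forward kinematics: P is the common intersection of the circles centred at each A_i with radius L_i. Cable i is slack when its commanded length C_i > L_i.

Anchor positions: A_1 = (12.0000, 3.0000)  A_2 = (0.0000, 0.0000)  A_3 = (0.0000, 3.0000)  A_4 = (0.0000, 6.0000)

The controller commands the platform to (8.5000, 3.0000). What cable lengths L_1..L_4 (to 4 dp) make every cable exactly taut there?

cable 1: Δx=3.5000, Δy=0.0000; L_1 = √(Δx²+Δy²) = 3.5000
cable 2: Δx=-8.5000, Δy=-3.0000; L_2 = √(Δx²+Δy²) = 9.0139
cable 3: Δx=-8.5000, Δy=0.0000; L_3 = √(Δx²+Δy²) = 8.5000
cable 4: Δx=-8.5000, Δy=3.0000; L_4 = √(Δx²+Δy²) = 9.0139

(3.5000, 9.0139, 8.5000, 9.0139)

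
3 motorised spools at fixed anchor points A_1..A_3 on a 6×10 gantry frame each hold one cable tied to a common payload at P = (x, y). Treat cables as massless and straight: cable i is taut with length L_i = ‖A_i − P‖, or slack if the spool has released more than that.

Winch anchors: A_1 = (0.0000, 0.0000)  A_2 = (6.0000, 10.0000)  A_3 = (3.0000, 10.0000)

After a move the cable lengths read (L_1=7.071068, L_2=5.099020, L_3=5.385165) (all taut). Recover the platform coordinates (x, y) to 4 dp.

(5.0000, 5.0000)

circle eqns → linear via eq_j − eq_1; set k_j = A_j·A_j − L_j²
k_1 = 0.0000+0.0000−50.0000 = -50.0000
-12.0000·x − 20.0000·y = k_1−k_2 = -160.0000
-6.0000·x − 20.0000·y = k_1−k_3 = -130.0000
solve first two rows → x=5.0000, y=5.0000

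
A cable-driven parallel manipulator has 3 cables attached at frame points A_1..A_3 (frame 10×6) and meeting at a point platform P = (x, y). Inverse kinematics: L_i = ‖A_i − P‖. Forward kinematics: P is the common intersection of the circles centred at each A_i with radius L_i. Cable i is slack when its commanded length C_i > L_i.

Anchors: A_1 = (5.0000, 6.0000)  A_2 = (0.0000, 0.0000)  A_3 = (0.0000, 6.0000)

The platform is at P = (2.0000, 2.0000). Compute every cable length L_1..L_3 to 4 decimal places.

(5.0000, 2.8284, 4.4721)

L_1 = √((5.0000−2.0000)² + (6.0000−2.0000)²) = 5.0000
L_2 = √((0.0000−2.0000)² + (0.0000−2.0000)²) = 2.8284
L_3 = √((0.0000−2.0000)² + (6.0000−2.0000)²) = 4.4721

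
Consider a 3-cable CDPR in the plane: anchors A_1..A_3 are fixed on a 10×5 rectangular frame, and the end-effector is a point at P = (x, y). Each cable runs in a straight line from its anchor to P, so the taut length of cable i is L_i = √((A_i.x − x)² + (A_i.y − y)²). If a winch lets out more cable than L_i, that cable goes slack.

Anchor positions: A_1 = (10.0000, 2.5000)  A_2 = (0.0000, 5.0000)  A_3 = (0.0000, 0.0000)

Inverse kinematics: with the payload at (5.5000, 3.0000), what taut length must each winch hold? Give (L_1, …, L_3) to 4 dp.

cable 1: Δx=4.5000, Δy=-0.5000; L_1 = √(Δx²+Δy²) = 4.5277
cable 2: Δx=-5.5000, Δy=2.0000; L_2 = √(Δx²+Δy²) = 5.8523
cable 3: Δx=-5.5000, Δy=-3.0000; L_3 = √(Δx²+Δy²) = 6.2650

(4.5277, 5.8523, 6.2650)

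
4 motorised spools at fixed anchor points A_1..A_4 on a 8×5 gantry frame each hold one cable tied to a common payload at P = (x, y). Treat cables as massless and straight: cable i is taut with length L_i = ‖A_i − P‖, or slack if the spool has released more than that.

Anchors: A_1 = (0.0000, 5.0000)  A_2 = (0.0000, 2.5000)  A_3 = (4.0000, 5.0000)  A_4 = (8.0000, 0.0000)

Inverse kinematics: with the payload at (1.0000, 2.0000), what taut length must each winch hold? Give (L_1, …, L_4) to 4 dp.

L_1: Δ = A_1−P = (-1.0000, 3.0000) → ‖Δ‖ = √10.0000 = 3.1623
L_2: Δ = A_2−P = (-1.0000, 0.5000) → ‖Δ‖ = √1.2500 = 1.1180
L_3: Δ = A_3−P = (3.0000, 3.0000) → ‖Δ‖ = √18.0000 = 4.2426
L_4: Δ = A_4−P = (7.0000, -2.0000) → ‖Δ‖ = √53.0000 = 7.2801

(3.1623, 1.1180, 4.2426, 7.2801)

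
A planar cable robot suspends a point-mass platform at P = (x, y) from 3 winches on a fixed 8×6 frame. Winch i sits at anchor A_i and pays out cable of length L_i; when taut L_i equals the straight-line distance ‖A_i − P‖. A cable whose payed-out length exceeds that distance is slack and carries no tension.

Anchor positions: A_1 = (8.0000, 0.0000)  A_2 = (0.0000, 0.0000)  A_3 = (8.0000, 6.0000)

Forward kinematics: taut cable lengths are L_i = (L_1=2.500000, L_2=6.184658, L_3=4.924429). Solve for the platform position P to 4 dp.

(6.0000, 1.5000)

expand ‖A_i−P‖²=L_i² and subtract eq 1 (q_i ≔ ‖A_i‖²−L_i²)
q_1 = 64.0000+0.0000−6.2500 = 57.7500
eq1−eq2 → [16.0000  0.0000]·P = 96.0000
eq1−eq3 → [0.0000  -12.0000]·P = -18.0000
2×2 solve → P = (6.0000, 1.5000)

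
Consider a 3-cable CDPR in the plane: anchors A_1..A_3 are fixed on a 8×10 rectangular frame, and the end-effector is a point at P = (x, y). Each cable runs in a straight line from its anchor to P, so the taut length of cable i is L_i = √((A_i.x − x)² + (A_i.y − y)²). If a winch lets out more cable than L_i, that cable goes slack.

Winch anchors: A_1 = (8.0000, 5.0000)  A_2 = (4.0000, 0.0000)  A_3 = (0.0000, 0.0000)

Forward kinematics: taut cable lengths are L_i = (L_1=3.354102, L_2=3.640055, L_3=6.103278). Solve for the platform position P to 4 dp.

expand ‖A_i−P‖²=L_i² and subtract eq 1 (c_i ≔ ‖A_i‖²−L_i²)
c_1 = 64.0000+25.0000−11.2500 = 77.7500
eq1−eq2 → [8.0000  10.0000]·P = 75.0000
eq1−eq3 → [16.0000  10.0000]·P = 115.0000
2×2 solve → P = (5.0000, 3.5000)

(5.0000, 3.5000)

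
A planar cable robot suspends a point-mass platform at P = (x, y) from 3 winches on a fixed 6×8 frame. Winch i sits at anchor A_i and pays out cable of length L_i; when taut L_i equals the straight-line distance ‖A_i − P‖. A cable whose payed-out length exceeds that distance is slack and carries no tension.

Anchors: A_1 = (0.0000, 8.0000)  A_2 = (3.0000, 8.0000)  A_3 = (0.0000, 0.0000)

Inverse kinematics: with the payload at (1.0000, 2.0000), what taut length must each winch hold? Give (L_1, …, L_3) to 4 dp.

(6.0828, 6.3246, 2.2361)

L_1 = √((0.0000−1.0000)² + (8.0000−2.0000)²) = 6.0828
L_2 = √((3.0000−1.0000)² + (8.0000−2.0000)²) = 6.3246
L_3 = √((0.0000−1.0000)² + (0.0000−2.0000)²) = 2.2361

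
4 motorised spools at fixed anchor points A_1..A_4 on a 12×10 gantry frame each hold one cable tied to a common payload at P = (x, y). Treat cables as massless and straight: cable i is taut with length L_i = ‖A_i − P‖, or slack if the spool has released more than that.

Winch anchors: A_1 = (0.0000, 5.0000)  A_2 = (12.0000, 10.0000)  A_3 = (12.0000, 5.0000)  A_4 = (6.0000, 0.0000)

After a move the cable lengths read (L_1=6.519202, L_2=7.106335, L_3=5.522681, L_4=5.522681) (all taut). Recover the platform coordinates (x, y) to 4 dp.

circle eqns → linear via eq_j − eq_1; set c_j = A_j·A_j − L_j²
c_1 = 0.0000+25.0000−42.5000 = -17.5000
-24.0000·x − 10.0000·y = c_1−c_2 = -211.0000
-24.0000·x + 0.0000·y = c_1−c_3 = -156.0000
-12.0000·x + 10.0000·y = c_1−c_4 = -23.0000
solve first two rows → x=6.5000, y=5.5000
check cable 4: ‖A_4−P‖² = 30.5000 ≈ L_4² = 30.5000 ✓

(6.5000, 5.5000)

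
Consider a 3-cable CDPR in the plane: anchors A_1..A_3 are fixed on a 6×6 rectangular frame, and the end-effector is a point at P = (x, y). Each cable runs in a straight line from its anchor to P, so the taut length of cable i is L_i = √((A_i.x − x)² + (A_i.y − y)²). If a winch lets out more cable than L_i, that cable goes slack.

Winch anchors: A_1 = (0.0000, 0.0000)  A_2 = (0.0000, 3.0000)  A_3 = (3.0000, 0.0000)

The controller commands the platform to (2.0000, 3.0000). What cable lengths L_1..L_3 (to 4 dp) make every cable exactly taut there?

(3.6056, 2.0000, 3.1623)

L_1: Δ = A_1−P = (-2.0000, -3.0000) → ‖Δ‖ = √13.0000 = 3.6056
L_2: Δ = A_2−P = (-2.0000, 0.0000) → ‖Δ‖ = √4.0000 = 2.0000
L_3: Δ = A_3−P = (1.0000, -3.0000) → ‖Δ‖ = √10.0000 = 3.1623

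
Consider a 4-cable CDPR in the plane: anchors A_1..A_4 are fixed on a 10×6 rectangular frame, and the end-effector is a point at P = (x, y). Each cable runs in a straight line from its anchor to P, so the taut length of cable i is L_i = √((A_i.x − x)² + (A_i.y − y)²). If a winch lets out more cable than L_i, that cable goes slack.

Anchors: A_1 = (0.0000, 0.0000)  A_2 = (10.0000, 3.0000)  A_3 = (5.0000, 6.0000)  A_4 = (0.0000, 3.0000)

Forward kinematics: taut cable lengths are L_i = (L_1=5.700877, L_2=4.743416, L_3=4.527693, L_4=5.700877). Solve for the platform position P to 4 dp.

(5.5000, 1.5000)

each cable: (A_i−P)·(A_i−P) = L_i²; let c_i = ‖A_i‖²−L_i²
c_1 = 0.0000+0.0000−32.5000 = -32.5000
row 1: -20.0000x − 6.0000y = -119.0000  (c_2=86.5000)
row 2: -10.0000x − 12.0000y = -73.0000  (c_3=40.5000)
row 3: 0.0000x − 6.0000y = -9.0000  (c_4=-23.5000)
Cramer on rows 1–2 → x = 5.5000, y = 1.5000
check cable 4: ‖A_4−P‖² = 32.5000 ≈ L_4² = 32.5000 ✓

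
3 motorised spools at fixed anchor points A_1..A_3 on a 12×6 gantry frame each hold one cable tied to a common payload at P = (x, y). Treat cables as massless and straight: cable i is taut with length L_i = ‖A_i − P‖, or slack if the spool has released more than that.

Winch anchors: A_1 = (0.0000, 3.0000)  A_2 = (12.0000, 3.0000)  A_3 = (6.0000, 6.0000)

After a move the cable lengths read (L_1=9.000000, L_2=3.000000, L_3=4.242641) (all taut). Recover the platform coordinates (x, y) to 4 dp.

circle eqns → linear via eq_j − eq_1; set k_j = A_j·A_j − L_j²
k_1 = 0.0000+9.0000−81.0000 = -72.0000
-24.0000·x + 0.0000·y = k_1−k_2 = -216.0000
-12.0000·x − 6.0000·y = k_1−k_3 = -126.0000
solve first two rows → x=9.0000, y=3.0000

(9.0000, 3.0000)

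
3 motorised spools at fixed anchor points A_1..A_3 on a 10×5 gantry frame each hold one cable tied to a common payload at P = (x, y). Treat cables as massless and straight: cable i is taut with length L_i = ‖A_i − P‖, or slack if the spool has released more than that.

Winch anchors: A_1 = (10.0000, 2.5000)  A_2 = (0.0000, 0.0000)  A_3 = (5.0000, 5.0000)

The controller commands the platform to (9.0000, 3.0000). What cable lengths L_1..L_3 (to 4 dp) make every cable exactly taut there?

(1.1180, 9.4868, 4.4721)

cable 1: Δx=1.0000, Δy=-0.5000; L_1 = √(Δx²+Δy²) = 1.1180
cable 2: Δx=-9.0000, Δy=-3.0000; L_2 = √(Δx²+Δy²) = 9.4868
cable 3: Δx=-4.0000, Δy=2.0000; L_3 = √(Δx²+Δy²) = 4.4721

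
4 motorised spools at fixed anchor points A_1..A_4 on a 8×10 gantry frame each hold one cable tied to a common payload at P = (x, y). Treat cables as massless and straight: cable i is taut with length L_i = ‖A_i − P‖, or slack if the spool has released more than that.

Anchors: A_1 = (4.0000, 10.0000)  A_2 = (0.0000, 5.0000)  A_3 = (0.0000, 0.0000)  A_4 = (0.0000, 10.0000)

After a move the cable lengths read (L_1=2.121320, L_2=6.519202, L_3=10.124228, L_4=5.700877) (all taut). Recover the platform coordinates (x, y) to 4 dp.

(5.5000, 8.5000)

each cable: (A_i−P)·(A_i−P) = L_i²; let q_i = ‖A_i‖²−L_i²
q_1 = 16.0000+100.0000−4.5000 = 111.5000
row 1: 8.0000x + 10.0000y = 129.0000  (q_2=-17.5000)
row 2: 8.0000x + 20.0000y = 214.0000  (q_3=-102.5000)
row 3: 8.0000x + 0.0000y = 44.0000  (q_4=67.5000)
Cramer on rows 1–2 → x = 5.5000, y = 8.5000
check cable 4: ‖A_4−P‖² = 32.5000 ≈ L_4² = 32.5000 ✓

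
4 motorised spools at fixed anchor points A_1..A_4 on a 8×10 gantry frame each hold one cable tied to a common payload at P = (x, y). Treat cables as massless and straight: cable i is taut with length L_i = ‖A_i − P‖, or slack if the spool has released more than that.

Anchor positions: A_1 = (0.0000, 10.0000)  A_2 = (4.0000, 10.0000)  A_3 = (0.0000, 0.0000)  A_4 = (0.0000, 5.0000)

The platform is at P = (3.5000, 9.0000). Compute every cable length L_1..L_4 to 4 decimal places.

cable 1: Δx=-3.5000, Δy=1.0000; L_1 = √(Δx²+Δy²) = 3.6401
cable 2: Δx=0.5000, Δy=1.0000; L_2 = √(Δx²+Δy²) = 1.1180
cable 3: Δx=-3.5000, Δy=-9.0000; L_3 = √(Δx²+Δy²) = 9.6566
cable 4: Δx=-3.5000, Δy=-4.0000; L_4 = √(Δx²+Δy²) = 5.3151

(3.6401, 1.1180, 9.6566, 5.3151)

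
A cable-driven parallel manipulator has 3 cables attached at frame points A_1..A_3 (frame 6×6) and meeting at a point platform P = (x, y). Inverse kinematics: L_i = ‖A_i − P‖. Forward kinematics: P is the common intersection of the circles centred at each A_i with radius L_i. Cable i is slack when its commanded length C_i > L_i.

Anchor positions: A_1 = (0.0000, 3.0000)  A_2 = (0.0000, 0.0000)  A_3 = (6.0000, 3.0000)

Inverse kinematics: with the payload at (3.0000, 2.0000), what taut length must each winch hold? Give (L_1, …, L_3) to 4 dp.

(3.1623, 3.6056, 3.1623)

L_1 = √((0.0000−3.0000)² + (3.0000−2.0000)²) = 3.1623
L_2 = √((0.0000−3.0000)² + (0.0000−2.0000)²) = 3.6056
L_3 = √((6.0000−3.0000)² + (3.0000−2.0000)²) = 3.1623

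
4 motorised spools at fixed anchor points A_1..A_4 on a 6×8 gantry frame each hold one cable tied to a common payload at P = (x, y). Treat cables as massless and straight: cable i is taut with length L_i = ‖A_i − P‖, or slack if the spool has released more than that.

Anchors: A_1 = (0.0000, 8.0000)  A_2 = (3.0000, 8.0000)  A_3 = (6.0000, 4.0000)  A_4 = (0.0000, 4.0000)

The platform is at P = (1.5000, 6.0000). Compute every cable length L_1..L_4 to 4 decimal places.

cable 1: Δx=-1.5000, Δy=2.0000; L_1 = √(Δx²+Δy²) = 2.5000
cable 2: Δx=1.5000, Δy=2.0000; L_2 = √(Δx²+Δy²) = 2.5000
cable 3: Δx=4.5000, Δy=-2.0000; L_3 = √(Δx²+Δy²) = 4.9244
cable 4: Δx=-1.5000, Δy=-2.0000; L_4 = √(Δx²+Δy²) = 2.5000

(2.5000, 2.5000, 4.9244, 2.5000)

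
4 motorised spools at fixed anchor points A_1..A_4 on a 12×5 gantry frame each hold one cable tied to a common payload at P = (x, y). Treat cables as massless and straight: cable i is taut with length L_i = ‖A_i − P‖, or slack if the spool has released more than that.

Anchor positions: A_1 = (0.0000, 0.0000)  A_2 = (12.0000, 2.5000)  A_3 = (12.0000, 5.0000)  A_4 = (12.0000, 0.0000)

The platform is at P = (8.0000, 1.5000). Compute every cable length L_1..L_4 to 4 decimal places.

L_1: Δ = A_1−P = (-8.0000, -1.5000) → ‖Δ‖ = √66.2500 = 8.1394
L_2: Δ = A_2−P = (4.0000, 1.0000) → ‖Δ‖ = √17.0000 = 4.1231
L_3: Δ = A_3−P = (4.0000, 3.5000) → ‖Δ‖ = √28.2500 = 5.3151
L_4: Δ = A_4−P = (4.0000, -1.5000) → ‖Δ‖ = √18.2500 = 4.2720

(8.1394, 4.1231, 5.3151, 4.2720)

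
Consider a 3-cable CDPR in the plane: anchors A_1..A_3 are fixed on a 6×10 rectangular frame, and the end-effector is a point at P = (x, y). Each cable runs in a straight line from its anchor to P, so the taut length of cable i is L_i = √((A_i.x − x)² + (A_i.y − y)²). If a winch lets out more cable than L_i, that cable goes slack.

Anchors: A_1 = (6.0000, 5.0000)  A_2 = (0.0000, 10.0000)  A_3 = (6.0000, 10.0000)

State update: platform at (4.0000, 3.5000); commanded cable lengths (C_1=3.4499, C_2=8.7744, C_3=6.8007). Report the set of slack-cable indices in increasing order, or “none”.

i=1: geometric 2.5000 vs commanded 3.4499 ⇒ slack
i=2: geometric 7.6322 vs commanded 8.7744 ⇒ slack
i=3: geometric 6.8007 vs commanded 6.8007 ⇒ taut

1, 2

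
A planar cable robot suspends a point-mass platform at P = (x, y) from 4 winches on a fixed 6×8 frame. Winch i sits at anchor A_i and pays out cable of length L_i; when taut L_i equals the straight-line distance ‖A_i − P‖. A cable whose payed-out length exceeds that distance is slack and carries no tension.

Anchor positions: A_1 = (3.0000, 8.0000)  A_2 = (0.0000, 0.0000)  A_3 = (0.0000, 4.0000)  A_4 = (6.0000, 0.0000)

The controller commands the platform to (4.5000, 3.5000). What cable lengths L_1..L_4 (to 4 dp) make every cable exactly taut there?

cable 1: Δx=-1.5000, Δy=4.5000; L_1 = √(Δx²+Δy²) = 4.7434
cable 2: Δx=-4.5000, Δy=-3.5000; L_2 = √(Δx²+Δy²) = 5.7009
cable 3: Δx=-4.5000, Δy=0.5000; L_3 = √(Δx²+Δy²) = 4.5277
cable 4: Δx=1.5000, Δy=-3.5000; L_4 = √(Δx²+Δy²) = 3.8079

(4.7434, 5.7009, 4.5277, 3.8079)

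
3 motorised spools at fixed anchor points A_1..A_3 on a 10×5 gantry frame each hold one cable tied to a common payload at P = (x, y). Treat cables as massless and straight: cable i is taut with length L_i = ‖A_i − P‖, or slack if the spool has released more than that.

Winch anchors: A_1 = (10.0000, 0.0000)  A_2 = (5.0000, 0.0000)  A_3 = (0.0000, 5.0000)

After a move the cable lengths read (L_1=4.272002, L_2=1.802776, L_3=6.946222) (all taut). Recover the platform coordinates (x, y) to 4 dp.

each cable: (A_i−P)·(A_i−P) = L_i²; let k_i = ‖A_i‖²−L_i²
k_1 = 100.0000+0.0000−18.2500 = 81.7500
row 1: 10.0000x + 0.0000y = 60.0000  (k_2=21.7500)
row 2: 20.0000x − 10.0000y = 105.0000  (k_3=-23.2500)
Cramer on rows 1–2 → x = 6.0000, y = 1.5000

(6.0000, 1.5000)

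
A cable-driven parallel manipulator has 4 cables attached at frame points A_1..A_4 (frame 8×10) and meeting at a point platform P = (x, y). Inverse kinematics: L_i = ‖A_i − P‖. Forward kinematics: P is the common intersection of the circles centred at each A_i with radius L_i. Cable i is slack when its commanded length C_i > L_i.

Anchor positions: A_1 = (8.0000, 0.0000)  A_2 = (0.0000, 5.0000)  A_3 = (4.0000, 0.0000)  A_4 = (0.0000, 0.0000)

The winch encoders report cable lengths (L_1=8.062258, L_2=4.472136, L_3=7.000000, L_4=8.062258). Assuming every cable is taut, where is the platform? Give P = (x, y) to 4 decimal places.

(4.0000, 7.0000)

circle eqns → linear via eq_j − eq_1; set k_j = A_j·A_j − L_j²
k_1 = 64.0000+0.0000−65.0000 = -1.0000
16.0000·x − 10.0000·y = k_1−k_2 = -6.0000
8.0000·x + 0.0000·y = k_1−k_3 = 32.0000
16.0000·x + 0.0000·y = k_1−k_4 = 64.0000
solve first two rows → x=4.0000, y=7.0000
check cable 4: ‖A_4−P‖² = 65.0000 ≈ L_4² = 65.0000 ✓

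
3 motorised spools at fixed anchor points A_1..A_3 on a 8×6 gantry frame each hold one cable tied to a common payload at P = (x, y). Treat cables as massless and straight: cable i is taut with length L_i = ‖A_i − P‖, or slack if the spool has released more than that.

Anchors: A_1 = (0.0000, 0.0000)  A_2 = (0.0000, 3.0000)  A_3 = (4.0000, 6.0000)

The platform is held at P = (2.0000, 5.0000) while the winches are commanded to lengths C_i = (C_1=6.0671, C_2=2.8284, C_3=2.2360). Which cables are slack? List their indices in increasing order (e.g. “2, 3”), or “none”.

cable 1: √((-2.0000)²+(-5.0000)²)=5.3852, C_1=6.0671: slack
cable 2: √((-2.0000)²+(-2.0000)²)=2.8284, C_2=2.8284: taut
cable 3: √((2.0000)²+(1.0000)²)=2.2361, C_3=2.2360: taut

1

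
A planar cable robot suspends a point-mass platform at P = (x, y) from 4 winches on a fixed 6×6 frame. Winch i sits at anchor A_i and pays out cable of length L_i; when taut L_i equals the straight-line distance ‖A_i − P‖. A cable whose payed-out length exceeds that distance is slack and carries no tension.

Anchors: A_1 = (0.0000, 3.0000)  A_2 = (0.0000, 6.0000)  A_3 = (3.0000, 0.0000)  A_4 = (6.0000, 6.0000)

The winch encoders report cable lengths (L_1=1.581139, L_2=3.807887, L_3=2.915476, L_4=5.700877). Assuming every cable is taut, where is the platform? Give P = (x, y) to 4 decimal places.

circle eqns → linear via eq_j − eq_1; set c_j = A_j·A_j − L_j²
c_1 = 0.0000+9.0000−2.5000 = 6.5000
0.0000·x − 6.0000·y = c_1−c_2 = -15.0000
-6.0000·x + 6.0000·y = c_1−c_3 = 6.0000
-12.0000·x − 6.0000·y = c_1−c_4 = -33.0000
solve first two rows → x=1.5000, y=2.5000
check cable 4: ‖A_4−P‖² = 32.5000 ≈ L_4² = 32.5000 ✓

(1.5000, 2.5000)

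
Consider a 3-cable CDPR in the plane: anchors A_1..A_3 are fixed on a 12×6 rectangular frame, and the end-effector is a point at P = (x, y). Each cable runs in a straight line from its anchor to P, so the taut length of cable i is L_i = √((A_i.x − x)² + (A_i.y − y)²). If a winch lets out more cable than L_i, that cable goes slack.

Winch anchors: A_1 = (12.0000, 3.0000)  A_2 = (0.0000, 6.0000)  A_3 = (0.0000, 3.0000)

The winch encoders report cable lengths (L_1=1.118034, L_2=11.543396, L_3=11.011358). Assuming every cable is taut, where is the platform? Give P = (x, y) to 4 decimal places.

(11.0000, 2.5000)

expand ‖A_i−P‖²=L_i² and subtract eq 1 (k_i ≔ ‖A_i‖²−L_i²)
k_1 = 144.0000+9.0000−1.2500 = 151.7500
eq1−eq2 → [24.0000  -6.0000]·P = 249.0000
eq1−eq3 → [24.0000  0.0000]·P = 264.0000
2×2 solve → P = (11.0000, 2.5000)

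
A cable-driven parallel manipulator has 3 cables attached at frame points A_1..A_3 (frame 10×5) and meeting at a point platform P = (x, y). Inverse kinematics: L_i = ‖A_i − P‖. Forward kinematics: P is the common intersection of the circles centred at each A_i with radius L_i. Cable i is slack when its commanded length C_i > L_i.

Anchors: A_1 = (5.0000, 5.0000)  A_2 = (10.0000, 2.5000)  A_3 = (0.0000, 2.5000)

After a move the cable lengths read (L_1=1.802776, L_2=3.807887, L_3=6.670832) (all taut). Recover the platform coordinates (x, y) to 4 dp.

each cable: (A_i−P)·(A_i−P) = L_i²; let c_i = ‖A_i‖²−L_i²
c_1 = 25.0000+25.0000−3.2500 = 46.7500
row 1: -10.0000x + 5.0000y = -45.0000  (c_2=91.7500)
row 2: 10.0000x + 5.0000y = 85.0000  (c_3=-38.2500)
Cramer on rows 1–2 → x = 6.5000, y = 4.0000

(6.5000, 4.0000)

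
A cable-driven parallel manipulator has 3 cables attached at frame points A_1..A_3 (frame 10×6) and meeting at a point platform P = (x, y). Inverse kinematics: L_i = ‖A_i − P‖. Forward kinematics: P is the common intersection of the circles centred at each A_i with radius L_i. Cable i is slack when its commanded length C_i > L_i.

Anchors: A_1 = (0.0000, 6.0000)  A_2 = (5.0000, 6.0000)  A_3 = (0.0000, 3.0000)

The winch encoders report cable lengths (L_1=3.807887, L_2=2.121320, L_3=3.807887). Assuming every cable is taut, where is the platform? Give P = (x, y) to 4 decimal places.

(3.5000, 4.5000)

circle eqns → linear via eq_j − eq_1; set q_j = A_j·A_j − L_j²
q_1 = 0.0000+36.0000−14.5000 = 21.5000
-10.0000·x + 0.0000·y = q_1−q_2 = -35.0000
0.0000·x + 6.0000·y = q_1−q_3 = 27.0000
solve first two rows → x=3.5000, y=4.5000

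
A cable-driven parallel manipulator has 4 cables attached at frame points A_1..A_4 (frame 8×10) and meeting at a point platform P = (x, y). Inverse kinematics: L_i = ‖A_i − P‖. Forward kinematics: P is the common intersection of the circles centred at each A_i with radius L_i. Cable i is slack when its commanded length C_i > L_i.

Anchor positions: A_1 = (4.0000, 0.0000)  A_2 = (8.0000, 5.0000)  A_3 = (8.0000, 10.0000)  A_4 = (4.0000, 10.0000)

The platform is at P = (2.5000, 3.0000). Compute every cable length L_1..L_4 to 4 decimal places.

(3.3541, 5.8523, 8.9022, 7.1589)

cable 1: Δx=1.5000, Δy=-3.0000; L_1 = √(Δx²+Δy²) = 3.3541
cable 2: Δx=5.5000, Δy=2.0000; L_2 = √(Δx²+Δy²) = 5.8523
cable 3: Δx=5.5000, Δy=7.0000; L_3 = √(Δx²+Δy²) = 8.9022
cable 4: Δx=1.5000, Δy=7.0000; L_4 = √(Δx²+Δy²) = 7.1589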